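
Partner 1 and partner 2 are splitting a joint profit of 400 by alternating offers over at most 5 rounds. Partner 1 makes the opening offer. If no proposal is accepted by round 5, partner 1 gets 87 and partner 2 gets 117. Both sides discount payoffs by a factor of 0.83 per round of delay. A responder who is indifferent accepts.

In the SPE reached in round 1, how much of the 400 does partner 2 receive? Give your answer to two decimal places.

150.85

Solve by backward induction from round 5.
Round 5 (partner 1 proposes): partner 2 gets 117 if talks fail, so partner 1 offers 117 and keeps 283.
Round 4 (partner 2 proposes): partner 1 can get 283 next round, worth 0.83 × 283 = 234.89 now, so partner 2 offers 234.89, keeping 165.11.
Round 3 (partner 1 proposes): partner 2 can get 165.11 next round, worth 0.83 × 165.11 = 137.0413 now. Partner 1 offers 137.0413 and keeps 400 − 137.0413 = 262.9587.
Round 2 (partner 2 proposes): partner 1 can get 262.9587 next round, worth 0.83 × 262.9587 = 218.255721 now. Partner 2 offers 218.255721 and keeps 400 − 218.255721 = 181.744279.
Round 1 (partner 1 proposes): partner 2 can get 181.744279 next round, worth 0.83 × 181.744279 = 150.84775157 now. Partner 1 offers 150.84775157 and keeps 400 − 150.84775157 = 249.15224843.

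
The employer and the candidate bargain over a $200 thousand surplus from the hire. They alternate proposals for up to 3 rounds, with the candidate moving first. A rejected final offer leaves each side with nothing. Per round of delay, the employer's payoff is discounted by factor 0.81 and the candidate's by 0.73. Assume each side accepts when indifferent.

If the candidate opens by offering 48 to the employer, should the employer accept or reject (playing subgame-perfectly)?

Accept

Round 3 (the candidate proposes): the employer will accept anything ≥ 0, so the candidate offers 0 and keeps 200.
Round 2 (the employer proposes): the candidate can get 200 next round, worth 0.73 × 200 = 146 now, so the employer offers 146, keeping 54.
So by rejecting in round 1, the employer gets 54 next round, worth 0.81 × 54 = 43.74 now.
Offer 48 ≥ 43.74, so the employer accepts.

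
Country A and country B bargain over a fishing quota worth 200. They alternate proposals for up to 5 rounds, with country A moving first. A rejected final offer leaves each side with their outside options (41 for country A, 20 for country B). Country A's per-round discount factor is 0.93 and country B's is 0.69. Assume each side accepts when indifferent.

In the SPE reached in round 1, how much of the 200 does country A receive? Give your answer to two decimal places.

Round 5 (country A proposes): country B gets 20 if talks fail, so country A offers 20 and keeps 180.
Round 4 (country B proposes): country A can get 180 next round, worth 0.93 × 180 = 167.4 now; country B offers that and keeps 32.6.
Round 3 (country A proposes): country B can get 32.6 next round, worth 0.69 × 32.6 = 22.494 now; country A offers that and keeps 177.506.
Round 2 (country B proposes): country A can get 177.506 next round, worth 0.93 × 177.506 = 165.08058 now, so country B offers 165.08058, keeping 34.91942.
Round 1 (country A proposes): country B can get 34.91942 next round, worth 0.69 × 34.91942 = 24.0943998 now, so country A offers 24.0943998, keeping 175.9056002.

175.91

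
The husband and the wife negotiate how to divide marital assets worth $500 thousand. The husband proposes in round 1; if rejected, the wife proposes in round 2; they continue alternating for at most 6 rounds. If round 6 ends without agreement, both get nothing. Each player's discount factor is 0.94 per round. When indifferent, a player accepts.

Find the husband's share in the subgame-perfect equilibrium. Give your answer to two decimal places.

79.93

By backward induction:
Round 6 (the wife proposes): the husband will accept anything ≥ 0, so the wife offers 0 and keeps 500.
Round 5 (the husband proposes): the wife can get 500 next round, worth 0.94 × 500 = 470 now. The husband offers 470 and keeps 500 − 470 = 30.
Round 4 (the wife proposes): the husband can get 30 next round, worth 0.94 × 30 = 28.2 now, so the wife offers 28.2, keeping 471.8.
Round 3 (the husband proposes): the wife can get 471.8 next round, worth 0.94 × 471.8 = 443.492 now; the husband offers that and keeps 56.508.
Round 2 (the wife proposes): the husband can get 56.508 next round, worth 0.94 × 56.508 = 53.11752 now. The wife offers 53.11752 and keeps 500 − 53.11752 = 446.88248.
Round 1 (the husband proposes): the wife can get 446.88248 next round, worth 0.94 × 446.88248 = 420.0695312 now; the husband offers that and keeps 79.9304688.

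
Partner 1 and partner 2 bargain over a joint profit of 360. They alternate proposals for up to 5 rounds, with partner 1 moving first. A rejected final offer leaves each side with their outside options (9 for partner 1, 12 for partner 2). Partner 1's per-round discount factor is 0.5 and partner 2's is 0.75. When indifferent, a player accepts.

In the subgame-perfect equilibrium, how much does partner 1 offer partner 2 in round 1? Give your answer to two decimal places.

187.31

By backward induction:
Round 5 (partner 1 proposes): partner 2 gets 12 if talks fail, so partner 1 offers 12 and keeps 348.
Round 4 (partner 2 proposes): partner 1 can get 348 next round, worth 0.5 × 348 = 174 now, so partner 2 offers 174, keeping 186.
Round 3 (partner 1 proposes): partner 2 can get 186 next round, worth 0.75 × 186 = 139.5 now, so partner 1 offers 139.5, keeping 220.5.
Round 2 (partner 2 proposes): partner 1 can get 220.5 next round, worth 0.5 × 220.5 = 110.25 now; partner 2 offers that and keeps 249.75.
Round 1 (partner 1 proposes): partner 2 can get 249.75 next round, worth 0.75 × 249.75 = 187.3125 now, so partner 1 offers 187.3125, keeping 172.6875.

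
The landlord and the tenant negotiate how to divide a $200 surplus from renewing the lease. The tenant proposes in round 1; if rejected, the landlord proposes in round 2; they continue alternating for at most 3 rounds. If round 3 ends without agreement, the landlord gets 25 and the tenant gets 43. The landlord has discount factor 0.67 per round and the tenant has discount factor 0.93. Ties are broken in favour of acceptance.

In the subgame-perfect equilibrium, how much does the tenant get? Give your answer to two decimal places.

175.04

Round 3 (the tenant proposes): the landlord gets 25 if talks fail, so the tenant offers 25 and keeps 175.
Round 2 (the landlord proposes): the tenant can get 175 next round, worth 0.93 × 175 = 162.75 now; the landlord offers that and keeps 37.25.
Round 1 (the tenant proposes): the landlord can get 37.25 next round, worth 0.67 × 37.25 = 24.9575 now. The tenant offers 24.9575 and keeps 200 − 24.9575 = 175.0425.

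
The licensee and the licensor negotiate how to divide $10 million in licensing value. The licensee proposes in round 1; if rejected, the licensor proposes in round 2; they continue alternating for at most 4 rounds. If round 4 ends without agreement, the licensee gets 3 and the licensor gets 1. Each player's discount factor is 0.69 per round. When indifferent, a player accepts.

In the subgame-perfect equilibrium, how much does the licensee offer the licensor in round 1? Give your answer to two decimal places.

4.44

Round 4 (the licensor proposes): the licensee gets 3 if talks fail, so the licensor offers 3 and keeps 7.
Round 3 (the licensee proposes): the licensor can get 7 next round, worth 0.69 × 7 = 4.83 now; the licensee offers that and keeps 5.17.
Round 2 (the licensor proposes): the licensee can get 5.17 next round, worth 0.69 × 5.17 = 3.5673 now. The licensor offers 3.5673 and keeps 10 − 3.5673 = 6.4327.
Round 1 (the licensee proposes): the licensor can get 6.4327 next round, worth 0.69 × 6.4327 = 4.438563 now, so the licensee offers 4.438563, keeping 5.561437.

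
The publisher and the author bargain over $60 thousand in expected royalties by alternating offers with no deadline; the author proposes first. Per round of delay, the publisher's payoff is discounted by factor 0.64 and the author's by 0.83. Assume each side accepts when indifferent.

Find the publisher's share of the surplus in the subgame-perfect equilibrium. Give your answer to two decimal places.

When the author proposes, the publisher accepts any offer worth at least 0.64 times what the publisher would get by proposing next round; and vice versa.
This gives x = 60 − 0.64y and y = 60 − 0.83x, where x and y are each side's share when it proposes.
Hence (1 − 0.64·0.83)x = 60(1 − 0.64), i.e. 0.4688·x = 21.6.
x ≈ 46.0751; the publisher's share is 60 − x ≈ 13.9249.

13.92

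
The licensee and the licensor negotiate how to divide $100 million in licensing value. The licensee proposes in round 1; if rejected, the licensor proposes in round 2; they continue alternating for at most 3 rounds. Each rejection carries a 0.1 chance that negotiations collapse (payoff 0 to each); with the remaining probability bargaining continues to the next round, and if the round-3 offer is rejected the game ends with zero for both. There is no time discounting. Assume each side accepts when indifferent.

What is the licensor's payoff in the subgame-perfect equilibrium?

Round 3 (the licensee proposes): rejection yields 0 for the licensor; the licensee offers 0 and keeps 100.
Round 2 (the licensor proposes): rejecting gives the licensee an expected 0.9 × 100 = 90, so the licensor offers 90, keeping 10.
Round 1 (the licensee proposes): rejecting gives the licensor an expected 0.9 × 10 = 9. The licensee offers 9 and keeps 100 − 9 = 91.

9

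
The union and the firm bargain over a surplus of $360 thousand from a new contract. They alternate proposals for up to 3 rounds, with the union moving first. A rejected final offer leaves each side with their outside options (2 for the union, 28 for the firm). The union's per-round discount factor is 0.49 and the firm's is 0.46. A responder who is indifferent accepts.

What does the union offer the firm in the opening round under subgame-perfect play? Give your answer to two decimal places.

Round 3 (the union proposes): the firm gets 28 if talks fail, so the union offers 28 and keeps 332.
Round 2 (the firm proposes): the union can get 332 next round, worth 0.49 × 332 = 162.68 now; the firm offers that and keeps 197.32.
Round 1 (the union proposes): the firm can get 197.32 next round, worth 0.46 × 197.32 = 90.7672 now, so the union offers 90.7672, keeping 269.2328.

90.77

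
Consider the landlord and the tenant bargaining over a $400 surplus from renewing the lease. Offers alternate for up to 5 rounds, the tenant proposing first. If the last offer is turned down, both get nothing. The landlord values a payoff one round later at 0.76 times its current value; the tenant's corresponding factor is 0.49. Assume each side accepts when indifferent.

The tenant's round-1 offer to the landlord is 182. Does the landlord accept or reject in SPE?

Work out the landlord's continuation value if the offer is rejected.
Round 5 (the tenant proposes): rejection yields 0 for the landlord; the tenant offers 0 and keeps 400.
Round 4 (the landlord proposes): the tenant can get 400 next round, worth 0.49 × 400 = 196 now. The landlord offers 196 and keeps 400 − 196 = 204.
Round 3 (the tenant proposes): the landlord can get 204 next round, worth 0.76 × 204 = 155.04 now; the tenant offers that and keeps 244.96.
Round 2 (the landlord proposes): the tenant can get 244.96 next round, worth 0.49 × 244.96 = 120.0304 now, so the landlord offers 120.0304, keeping 279.9696.
So by rejecting in round 1, the landlord gets 279.9696 next round, worth 0.76 × 279.9696 = 212.776896 now.
Offer 182 < 212.776896, so the landlord rejects.

Reject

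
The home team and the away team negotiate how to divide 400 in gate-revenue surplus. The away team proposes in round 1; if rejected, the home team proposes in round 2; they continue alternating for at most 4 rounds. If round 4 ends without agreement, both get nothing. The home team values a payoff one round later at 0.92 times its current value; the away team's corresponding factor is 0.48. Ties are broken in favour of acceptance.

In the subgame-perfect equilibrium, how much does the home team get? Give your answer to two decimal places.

353.87

Round 4 (the home team proposes): rejection yields 0 for the away team; the home team offers 0 and keeps 400.
Round 3 (the away team proposes): the home team can get 400 next round, worth 0.92 × 400 = 368 now. The away team offers 368 and keeps 400 − 368 = 32.
Round 2 (the home team proposes): the away team can get 32 next round, worth 0.48 × 32 = 15.36 now; the home team offers that and keeps 384.64.
Round 1 (the away team proposes): the home team can get 384.64 next round, worth 0.92 × 384.64 = 353.8688 now, so the away team offers 353.8688, keeping 46.1312.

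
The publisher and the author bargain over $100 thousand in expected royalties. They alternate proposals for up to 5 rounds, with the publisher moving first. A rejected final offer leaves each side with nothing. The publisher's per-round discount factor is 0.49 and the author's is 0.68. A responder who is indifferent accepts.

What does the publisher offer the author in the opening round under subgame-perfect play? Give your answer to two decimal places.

Round 5 (the publisher proposes): rejection yields 0 for the author; the publisher offers 0 and keeps 100.
Round 4 (the author proposes): the publisher can get 100 next round, worth 0.49 × 100 = 49 now. The author offers 49 and keeps 100 − 49 = 51.
Round 3 (the publisher proposes): the author can get 51 next round, worth 0.68 × 51 = 34.68 now; the publisher offers that and keeps 65.32.
Round 2 (the author proposes): the publisher can get 65.32 next round, worth 0.49 × 65.32 = 32.0068 now; the author offers that and keeps 67.9932.
Round 1 (the publisher proposes): the author can get 67.9932 next round, worth 0.68 × 67.9932 = 46.235376 now; the publisher offers that and keeps 53.764624.

46.24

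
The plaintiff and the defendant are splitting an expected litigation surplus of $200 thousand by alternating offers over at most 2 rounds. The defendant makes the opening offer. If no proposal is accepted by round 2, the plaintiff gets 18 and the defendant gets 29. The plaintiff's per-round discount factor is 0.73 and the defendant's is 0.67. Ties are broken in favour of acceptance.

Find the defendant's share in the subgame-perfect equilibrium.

Work backward from the last round.
Round 2 (the plaintiff proposes): the defendant gets 29 if talks fail, so the plaintiff offers 29 and keeps 171.
Round 1 (the defendant proposes): the plaintiff can get 171 next round, worth 0.73 × 171 = 124.83 now. The defendant offers 124.83 and keeps 200 − 124.83 = 75.17.

75.17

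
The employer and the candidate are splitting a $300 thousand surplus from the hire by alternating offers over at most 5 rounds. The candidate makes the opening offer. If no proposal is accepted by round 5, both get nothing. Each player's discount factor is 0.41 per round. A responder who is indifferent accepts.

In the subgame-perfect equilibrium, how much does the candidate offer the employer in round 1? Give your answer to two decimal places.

Work backward from the last round.
Round 5 (the candidate proposes): the employer will accept anything ≥ 0, so the candidate offers 0 and keeps 300.
Round 4 (the employer proposes): the candidate can get 300 next round, worth 0.41 × 300 = 123 now, so the employer offers 123, keeping 177.
Round 3 (the candidate proposes): the employer can get 177 next round, worth 0.41 × 177 = 72.57 now. The candidate offers 72.57 and keeps 300 − 72.57 = 227.43.
Round 2 (the employer proposes): the candidate can get 227.43 next round, worth 0.41 × 227.43 = 93.2463 now; the employer offers that and keeps 206.7537.
Round 1 (the candidate proposes): the employer can get 206.7537 next round, worth 0.41 × 206.7537 = 84.769017 now. The candidate offers 84.769017 and keeps 300 − 84.769017 = 215.230983.

84.77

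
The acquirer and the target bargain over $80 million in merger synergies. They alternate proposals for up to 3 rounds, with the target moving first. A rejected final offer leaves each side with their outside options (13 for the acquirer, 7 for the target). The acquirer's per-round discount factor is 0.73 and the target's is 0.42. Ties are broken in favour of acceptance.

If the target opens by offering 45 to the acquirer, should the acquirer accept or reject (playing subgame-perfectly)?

Round 3 (the target proposes): the acquirer gets 13 if talks fail, so the target offers 13 and keeps 67.
Round 2 (the acquirer proposes): the target can get 67 next round, worth 0.42 × 67 = 28.14 now. The acquirer offers 28.14 and keeps 80 − 28.14 = 51.86.
So by rejecting in round 1, the acquirer gets 51.86 next round, worth 0.73 × 51.86 = 37.8578 now.
Offer 45 ≥ 37.8578, so the acquirer accepts.

Accept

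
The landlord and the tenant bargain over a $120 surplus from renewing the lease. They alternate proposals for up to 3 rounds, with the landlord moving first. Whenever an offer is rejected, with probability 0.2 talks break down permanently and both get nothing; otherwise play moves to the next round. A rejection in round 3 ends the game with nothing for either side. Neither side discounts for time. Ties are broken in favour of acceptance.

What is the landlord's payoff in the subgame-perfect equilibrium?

By backward induction:
Round 3 (the landlord proposes): rejection yields 0 for the tenant; the landlord offers 0 and keeps 120.
Round 2 (the tenant proposes): rejecting gives the landlord an expected 0.8 × 120 = 96. The tenant offers 96 and keeps 120 − 96 = 24.
Round 1 (the landlord proposes): rejecting gives the tenant an expected 0.8 × 24 = 19.2; the landlord offers that and keeps 100.8.

100.8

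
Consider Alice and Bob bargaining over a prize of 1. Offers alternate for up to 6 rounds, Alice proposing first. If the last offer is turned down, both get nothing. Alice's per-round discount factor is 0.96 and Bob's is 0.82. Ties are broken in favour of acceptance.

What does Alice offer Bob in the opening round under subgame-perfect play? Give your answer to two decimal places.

0.57

Work backward from the last round.
Round 6 (Bob proposes): rejection yields 0 for Alice; Bob offers 0 and keeps 1.
Round 5 (Alice proposes): Bob can get 1 next round, worth 0.82 × 1 = 0.82 now, so Alice offers 0.82, keeping 0.18.
Round 4 (Bob proposes): Alice can get 0.18 next round, worth 0.96 × 0.18 = 0.1728 now, so Bob offers 0.1728, keeping 0.8272.
Round 3 (Alice proposes): Bob can get 0.8272 next round, worth 0.82 × 0.8272 = 0.678304 now, so Alice offers 0.678304, keeping 0.321696.
Round 2 (Bob proposes): Alice can get 0.321696 next round, worth 0.96 × 0.321696 = 0.30882816 now, so Bob offers 0.30882816, keeping 0.69117184.
Round 1 (Alice proposes): Bob can get 0.69117184 next round, worth 0.82 × 0.69117184 = 0.5667609088 now; Alice offers that and keeps 0.4332390912.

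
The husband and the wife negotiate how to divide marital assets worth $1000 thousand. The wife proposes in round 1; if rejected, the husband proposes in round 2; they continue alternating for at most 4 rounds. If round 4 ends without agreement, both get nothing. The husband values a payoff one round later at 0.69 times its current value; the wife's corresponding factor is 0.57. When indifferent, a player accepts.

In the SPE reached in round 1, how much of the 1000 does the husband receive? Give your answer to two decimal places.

Round 4 (the husband proposes): the wife will accept anything ≥ 0, so the husband offers 0 and keeps 1000.
Round 3 (the wife proposes): the husband can get 1000 next round, worth 0.69 × 1000 = 690 now, so the wife offers 690, keeping 310.
Round 2 (the husband proposes): the wife can get 310 next round, worth 0.57 × 310 = 176.7 now, so the husband offers 176.7, keeping 823.3.
Round 1 (the wife proposes): the husband can get 823.3 next round, worth 0.69 × 823.3 = 568.077 now; the wife offers that and keeps 431.923.

568.08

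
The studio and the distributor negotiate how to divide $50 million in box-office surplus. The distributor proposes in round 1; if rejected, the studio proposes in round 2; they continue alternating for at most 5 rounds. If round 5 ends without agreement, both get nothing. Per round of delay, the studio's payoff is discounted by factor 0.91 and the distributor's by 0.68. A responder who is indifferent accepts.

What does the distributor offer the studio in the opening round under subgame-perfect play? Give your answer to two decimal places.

23.57

Round 5 (the distributor proposes): rejection yields 0 for the studio; the distributor offers 0 and keeps 50.
Round 4 (the studio proposes): the distributor can get 50 next round, worth 0.68 × 50 = 34 now. The studio offers 34 and keeps 50 − 34 = 16.
Round 3 (the distributor proposes): the studio can get 16 next round, worth 0.91 × 16 = 14.56 now; the distributor offers that and keeps 35.44.
Round 2 (the studio proposes): the distributor can get 35.44 next round, worth 0.68 × 35.44 = 24.0992 now; the studio offers that and keeps 25.9008.
Round 1 (the distributor proposes): the studio can get 25.9008 next round, worth 0.91 × 25.9008 = 23.569728 now. The distributor offers 23.569728 and keeps 50 − 23.569728 = 26.430272.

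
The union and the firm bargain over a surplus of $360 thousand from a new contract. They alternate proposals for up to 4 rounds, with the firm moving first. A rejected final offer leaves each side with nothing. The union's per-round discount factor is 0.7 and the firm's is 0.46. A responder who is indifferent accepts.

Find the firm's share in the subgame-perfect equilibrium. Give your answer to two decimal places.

142.78

Round 4 (the union proposes): rejection yields 0 for the firm; the union offers 0 and keeps 360.
Round 3 (the firm proposes): the union can get 360 next round, worth 0.7 × 360 = 252 now. The firm offers 252 and keeps 360 − 252 = 108.
Round 2 (the union proposes): the firm can get 108 next round, worth 0.46 × 108 = 49.68 now. The union offers 49.68 and keeps 360 − 49.68 = 310.32.
Round 1 (the firm proposes): the union can get 310.32 next round, worth 0.7 × 310.32 = 217.224 now. The firm offers 217.224 and keeps 360 − 217.224 = 142.776.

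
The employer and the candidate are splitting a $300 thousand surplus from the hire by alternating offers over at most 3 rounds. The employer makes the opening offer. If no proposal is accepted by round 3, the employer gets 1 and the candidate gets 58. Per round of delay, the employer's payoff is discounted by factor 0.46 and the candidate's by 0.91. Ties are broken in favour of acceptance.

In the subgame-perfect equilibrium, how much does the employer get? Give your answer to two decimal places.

Round 3 (the employer proposes): the candidate gets 58 if talks fail, so the employer offers 58 and keeps 242.
Round 2 (the candidate proposes): the employer can get 242 next round, worth 0.46 × 242 = 111.32 now, so the candidate offers 111.32, keeping 188.68.
Round 1 (the employer proposes): the candidate can get 188.68 next round, worth 0.91 × 188.68 = 171.6988 now. The employer offers 171.6988 and keeps 300 − 171.6988 = 128.3012.

128.30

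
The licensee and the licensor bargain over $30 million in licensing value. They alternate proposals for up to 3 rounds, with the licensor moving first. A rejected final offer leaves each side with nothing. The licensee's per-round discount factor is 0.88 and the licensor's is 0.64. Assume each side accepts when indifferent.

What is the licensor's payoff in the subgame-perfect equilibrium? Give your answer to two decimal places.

20.50

Round 3 (the licensor proposes): rejection yields 0 for the licensee; the licensor offers 0 and keeps 30.
Round 2 (the licensee proposes): the licensor can get 30 next round, worth 0.64 × 30 = 19.2 now. The licensee offers 19.2 and keeps 30 − 19.2 = 10.8.
Round 1 (the licensor proposes): the licensee can get 10.8 next round, worth 0.88 × 10.8 = 9.504 now, so the licensor offers 9.504, keeping 20.496.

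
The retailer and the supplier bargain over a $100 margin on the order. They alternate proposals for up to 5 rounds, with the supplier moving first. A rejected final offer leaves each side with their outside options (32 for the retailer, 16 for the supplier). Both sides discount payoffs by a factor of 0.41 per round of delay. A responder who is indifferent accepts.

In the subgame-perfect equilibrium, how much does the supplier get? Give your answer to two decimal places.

Solve by backward induction from round 5.
Round 5 (the supplier proposes): the retailer gets 32 if talks fail, so the supplier offers 32 and keeps 68.
Round 4 (the retailer proposes): the supplier can get 68 next round, worth 0.41 × 68 = 27.88 now, so the retailer offers 27.88, keeping 72.12.
Round 3 (the supplier proposes): the retailer can get 72.12 next round, worth 0.41 × 72.12 = 29.5692 now; the supplier offers that and keeps 70.4308.
Round 2 (the retailer proposes): the supplier can get 70.4308 next round, worth 0.41 × 70.4308 = 28.876628 now; the retailer offers that and keeps 71.123372.
Round 1 (the supplier proposes): the retailer can get 71.123372 next round, worth 0.41 × 71.123372 = 29.16058252 now; the supplier offers that and keeps 70.83941748.

70.84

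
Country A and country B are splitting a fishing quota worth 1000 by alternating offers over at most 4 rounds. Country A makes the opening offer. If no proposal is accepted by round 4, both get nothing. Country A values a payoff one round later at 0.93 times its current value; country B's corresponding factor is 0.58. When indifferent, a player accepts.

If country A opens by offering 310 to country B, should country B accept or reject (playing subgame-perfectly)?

Work out country B's continuation value if the offer is rejected.
Round 4 (country B proposes): rejection yields 0 for country A; country B offers 0 and keeps 1000.
Round 3 (country A proposes): country B can get 1000 next round, worth 0.58 × 1000 = 580 now, so country A offers 580, keeping 420.
Round 2 (country B proposes): country A can get 420 next round, worth 0.93 × 420 = 390.6 now. Country B offers 390.6 and keeps 1000 − 390.6 = 609.4.
So by rejecting in round 1, country B gets 609.4 next round, worth 0.58 × 609.4 = 353.452 now.
Offer 310 < 353.452, so country B rejects.

Reject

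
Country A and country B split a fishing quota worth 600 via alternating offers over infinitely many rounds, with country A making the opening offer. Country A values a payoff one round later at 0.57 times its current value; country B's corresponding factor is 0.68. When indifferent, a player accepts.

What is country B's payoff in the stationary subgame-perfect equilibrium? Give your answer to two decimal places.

286.48

Let x be country A's share when country A proposes and y be country B's share when country B proposes.
Country B accepts iff offered ≥ 0.68·y, so x = 600 − 0.68y. Symmetrically y = 600 − 0.57x.
Substituting: x = 600 − 0.68(600 − 0.57x), giving x(1 − 0.57·0.68) = 600(1 − 0.68).
So x = 600 × 0.32 / 0.6124 ≈ 313.5206, and country B receives 600 − x ≈ 286.4794.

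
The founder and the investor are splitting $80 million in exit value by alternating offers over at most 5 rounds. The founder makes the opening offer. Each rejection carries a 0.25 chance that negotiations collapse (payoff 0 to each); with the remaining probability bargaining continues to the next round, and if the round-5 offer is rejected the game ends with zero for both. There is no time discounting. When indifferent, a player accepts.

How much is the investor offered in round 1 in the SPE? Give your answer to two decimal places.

23.44

Round 5 (the founder proposes): the investor will accept anything ≥ 0, so the founder offers 0 and keeps 80.
Round 4 (the investor proposes): rejecting gives the founder an expected 0.75 × 80 = 60, so the investor offers 60, keeping 20.
Round 3 (the founder proposes): rejecting gives the investor an expected 0.75 × 20 = 15. The founder offers 15 and keeps 80 − 15 = 65.
Round 2 (the investor proposes): rejecting gives the founder an expected 0.75 × 65 = 48.75; the investor offers that and keeps 31.25.
Round 1 (the founder proposes): rejecting gives the investor an expected 0.75 × 31.25 = 23.4375; the founder offers that and keeps 56.5625.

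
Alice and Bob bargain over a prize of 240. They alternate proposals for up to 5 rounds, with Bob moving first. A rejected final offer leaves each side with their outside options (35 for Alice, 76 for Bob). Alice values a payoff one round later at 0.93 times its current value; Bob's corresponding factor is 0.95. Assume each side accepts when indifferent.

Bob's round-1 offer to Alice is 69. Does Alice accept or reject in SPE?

Accept

Work out Alice's continuation value if the offer is rejected.
Round 5 (Bob proposes): Alice gets 35 if talks fail, so Bob offers 35 and keeps 205.
Round 4 (Alice proposes): Bob can get 205 next round, worth 0.95 × 205 = 194.75 now; Alice offers that and keeps 45.25.
Round 3 (Bob proposes): Alice can get 45.25 next round, worth 0.93 × 45.25 = 42.0825 now. Bob offers 42.0825 and keeps 240 − 42.0825 = 197.9175.
Round 2 (Alice proposes): Bob can get 197.9175 next round, worth 0.95 × 197.9175 = 188.021625 now. Alice offers 188.021625 and keeps 240 − 188.021625 = 51.978375.
So by rejecting in round 1, Alice gets 51.978375 next round, worth 0.93 × 51.978375 = 48.33988875 now.
Offer 69 ≥ 48.33988875, so Alice accepts.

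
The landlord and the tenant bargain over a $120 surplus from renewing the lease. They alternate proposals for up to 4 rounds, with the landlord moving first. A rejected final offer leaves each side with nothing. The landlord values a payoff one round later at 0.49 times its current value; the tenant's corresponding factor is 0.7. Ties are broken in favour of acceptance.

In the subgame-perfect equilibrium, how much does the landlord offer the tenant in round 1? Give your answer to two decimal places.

71.65

By backward induction:
Round 4 (the tenant proposes): the landlord will accept anything ≥ 0, so the tenant offers 0 and keeps 120.
Round 3 (the landlord proposes): the tenant can get 120 next round, worth 0.7 × 120 = 84 now, so the landlord offers 84, keeping 36.
Round 2 (the tenant proposes): the landlord can get 36 next round, worth 0.49 × 36 = 17.64 now, so the tenant offers 17.64, keeping 102.36.
Round 1 (the landlord proposes): the tenant can get 102.36 next round, worth 0.7 × 102.36 = 71.652 now. The landlord offers 71.652 and keeps 120 − 71.652 = 48.348.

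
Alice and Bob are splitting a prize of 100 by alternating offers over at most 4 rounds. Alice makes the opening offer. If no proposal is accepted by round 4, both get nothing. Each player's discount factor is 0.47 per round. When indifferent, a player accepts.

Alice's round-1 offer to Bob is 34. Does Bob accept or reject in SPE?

Round 4 (Bob proposes): Alice will accept anything ≥ 0, so Bob offers 0 and keeps 100.
Round 3 (Alice proposes): Bob can get 100 next round, worth 0.47 × 100 = 47 now; Alice offers that and keeps 53.
Round 2 (Bob proposes): Alice can get 53 next round, worth 0.47 × 53 = 24.91 now, so Bob offers 24.91, keeping 75.09.
So by rejecting in round 1, Bob gets 75.09 next round, worth 0.47 × 75.09 = 35.2923 now.
Offer 34 < 35.2923, so Bob rejects.

Reject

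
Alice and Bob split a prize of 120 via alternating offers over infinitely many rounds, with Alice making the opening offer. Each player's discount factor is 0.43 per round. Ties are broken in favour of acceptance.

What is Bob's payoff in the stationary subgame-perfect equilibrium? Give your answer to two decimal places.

Let x be Alice's share when Alice proposes and y be Bob's share when Bob proposes.
Bob accepts iff offered ≥ 0.43·y, so x = 120 − 0.43y. Symmetrically y = 120 − 0.43x.
Substituting: x = 120 − 0.43(120 − 0.43x), giving x(1 − 0.43·0.43) = 120(1 − 0.43).
So x = 120 × 0.57 / 0.8151 ≈ 83.9161, and Bob receives 120 − x ≈ 36.0839.

36.08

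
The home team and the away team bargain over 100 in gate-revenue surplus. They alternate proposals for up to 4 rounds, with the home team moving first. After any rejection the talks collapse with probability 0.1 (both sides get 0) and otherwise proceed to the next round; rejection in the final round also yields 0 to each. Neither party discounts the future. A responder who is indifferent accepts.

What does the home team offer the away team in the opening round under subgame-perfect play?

Round 4 (the away team proposes): rejection yields 0 for the home team; the away team offers 0 and keeps 100.
Round 3 (the home team proposes): rejecting gives the away team an expected 0.9 × 100 = 90, so the home team offers 90, keeping 10.
Round 2 (the away team proposes): rejecting gives the home team an expected 0.9 × 10 = 9, so the away team offers 9, keeping 91.
Round 1 (the home team proposes): rejecting gives the away team an expected 0.9 × 91 = 81.9, so the home team offers 81.9, keeping 18.1.

81.9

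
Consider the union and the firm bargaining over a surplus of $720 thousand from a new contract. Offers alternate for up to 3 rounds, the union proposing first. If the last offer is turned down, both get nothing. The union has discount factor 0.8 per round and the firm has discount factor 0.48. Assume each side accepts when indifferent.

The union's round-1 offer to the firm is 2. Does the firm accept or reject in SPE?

Round 3 (the union proposes): rejection yields 0 for the firm; the union offers 0 and keeps 720.
Round 2 (the firm proposes): the union can get 720 next round, worth 0.8 × 720 = 576 now; the firm offers that and keeps 144.
So by rejecting in round 1, the firm gets 144 next round, worth 0.48 × 144 = 69.12 now.
Offer 2 < 69.12, so the firm rejects.

Reject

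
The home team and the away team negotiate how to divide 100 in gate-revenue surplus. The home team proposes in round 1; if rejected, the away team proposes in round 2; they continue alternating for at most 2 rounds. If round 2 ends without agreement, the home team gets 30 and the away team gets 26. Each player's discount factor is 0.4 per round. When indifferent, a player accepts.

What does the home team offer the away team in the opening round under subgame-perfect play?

28

Round 2 (the away team proposes): the home team gets 30 if talks fail, so the away team offers 30 and keeps 70.
Round 1 (the home team proposes): the away team can get 70 next round, worth 0.4 × 70 = 28 now, so the home team offers 28, keeping 72.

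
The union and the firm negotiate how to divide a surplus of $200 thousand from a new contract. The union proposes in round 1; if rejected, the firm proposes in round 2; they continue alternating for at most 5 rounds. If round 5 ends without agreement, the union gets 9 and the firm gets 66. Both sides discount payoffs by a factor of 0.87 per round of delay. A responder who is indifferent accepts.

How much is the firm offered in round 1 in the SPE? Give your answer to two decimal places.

Round 5 (the union proposes): the firm gets 66 if talks fail, so the union offers 66 and keeps 134.
Round 4 (the firm proposes): the union can get 134 next round, worth 0.87 × 134 = 116.58 now, so the firm offers 116.58, keeping 83.42.
Round 3 (the union proposes): the firm can get 83.42 next round, worth 0.87 × 83.42 = 72.5754 now; the union offers that and keeps 127.4246.
Round 2 (the firm proposes): the union can get 127.4246 next round, worth 0.87 × 127.4246 = 110.859402 now. The firm offers 110.859402 and keeps 200 − 110.859402 = 89.140598.
Round 1 (the union proposes): the firm can get 89.140598 next round, worth 0.87 × 89.140598 = 77.55232026 now, so the union offers 77.55232026, keeping 122.44767974.

77.55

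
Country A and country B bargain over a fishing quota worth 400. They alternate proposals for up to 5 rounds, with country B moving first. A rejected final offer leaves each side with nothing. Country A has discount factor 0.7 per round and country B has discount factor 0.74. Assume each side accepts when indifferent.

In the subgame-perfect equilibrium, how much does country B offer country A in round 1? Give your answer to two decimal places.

110.51

Work backward from the last round.
Round 5 (country B proposes): country A will accept anything ≥ 0, so country B offers 0 and keeps 400.
Round 4 (country A proposes): country B can get 400 next round, worth 0.74 × 400 = 296 now, so country A offers 296, keeping 104.
Round 3 (country B proposes): country A can get 104 next round, worth 0.7 × 104 = 72.8 now; country B offers that and keeps 327.2.
Round 2 (country A proposes): country B can get 327.2 next round, worth 0.74 × 327.2 = 242.128 now. Country A offers 242.128 and keeps 400 − 242.128 = 157.872.
Round 1 (country B proposes): country A can get 157.872 next round, worth 0.7 × 157.872 = 110.5104 now, so country B offers 110.5104, keeping 289.4896.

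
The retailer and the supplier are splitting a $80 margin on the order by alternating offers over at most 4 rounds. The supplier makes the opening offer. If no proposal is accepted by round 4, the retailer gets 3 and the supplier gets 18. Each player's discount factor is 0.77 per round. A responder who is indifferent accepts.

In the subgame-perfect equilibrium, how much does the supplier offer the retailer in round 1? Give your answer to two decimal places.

Round 4 (the retailer proposes): the supplier gets 18 if talks fail, so the retailer offers 18 and keeps 62.
Round 3 (the supplier proposes): the retailer can get 62 next round, worth 0.77 × 62 = 47.74 now, so the supplier offers 47.74, keeping 32.26.
Round 2 (the retailer proposes): the supplier can get 32.26 next round, worth 0.77 × 32.26 = 24.8402 now, so the retailer offers 24.8402, keeping 55.1598.
Round 1 (the supplier proposes): the retailer can get 55.1598 next round, worth 0.77 × 55.1598 = 42.473046 now; the supplier offers that and keeps 37.526954.

42.47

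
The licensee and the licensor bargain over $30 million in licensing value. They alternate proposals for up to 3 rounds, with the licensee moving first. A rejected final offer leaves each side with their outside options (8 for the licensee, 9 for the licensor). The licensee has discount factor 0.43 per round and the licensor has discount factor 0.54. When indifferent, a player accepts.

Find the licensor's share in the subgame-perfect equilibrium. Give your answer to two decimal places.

11.32

Round 3 (the licensee proposes): the licensor gets 9 if talks fail, so the licensee offers 9 and keeps 21.
Round 2 (the licensor proposes): the licensee can get 21 next round, worth 0.43 × 21 = 9.03 now. The licensor offers 9.03 and keeps 30 − 9.03 = 20.97.
Round 1 (the licensee proposes): the licensor can get 20.97 next round, worth 0.54 × 20.97 = 11.3238 now; the licensee offers that and keeps 18.6762.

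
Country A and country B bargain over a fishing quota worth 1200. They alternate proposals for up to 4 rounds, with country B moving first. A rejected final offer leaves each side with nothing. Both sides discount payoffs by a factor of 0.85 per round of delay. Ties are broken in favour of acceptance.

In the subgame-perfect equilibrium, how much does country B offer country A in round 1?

Solve by backward induction from round 4.
Round 4 (country A proposes): country B will accept anything ≥ 0, so country A offers 0 and keeps 1200.
Round 3 (country B proposes): country A can get 1200 next round, worth 0.85 × 1200 = 1020 now; country B offers that and keeps 180.
Round 2 (country A proposes): country B can get 180 next round, worth 0.85 × 180 = 153 now. Country A offers 153 and keeps 1200 − 153 = 1047.
Round 1 (country B proposes): country A can get 1047 next round, worth 0.85 × 1047 = 889.95 now, so country B offers 889.95, keeping 310.05.

889.95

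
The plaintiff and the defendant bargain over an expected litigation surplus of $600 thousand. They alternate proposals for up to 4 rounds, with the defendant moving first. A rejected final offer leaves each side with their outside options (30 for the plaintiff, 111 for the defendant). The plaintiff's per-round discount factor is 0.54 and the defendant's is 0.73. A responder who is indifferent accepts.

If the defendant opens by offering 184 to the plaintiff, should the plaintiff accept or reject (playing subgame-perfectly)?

Round 4 (the plaintiff proposes): the defendant gets 111 if talks fail, so the plaintiff offers 111 and keeps 489.
Round 3 (the defendant proposes): the plaintiff can get 489 next round, worth 0.54 × 489 = 264.06 now. The defendant offers 264.06 and keeps 600 − 264.06 = 335.94.
Round 2 (the plaintiff proposes): the defendant can get 335.94 next round, worth 0.73 × 335.94 = 245.2362 now, so the plaintiff offers 245.2362, keeping 354.7638.
So by rejecting in round 1, the plaintiff gets 354.7638 next round, worth 0.54 × 354.7638 = 191.572452 now.
Offer 184 < 191.572452, so the plaintiff rejects.

Reject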